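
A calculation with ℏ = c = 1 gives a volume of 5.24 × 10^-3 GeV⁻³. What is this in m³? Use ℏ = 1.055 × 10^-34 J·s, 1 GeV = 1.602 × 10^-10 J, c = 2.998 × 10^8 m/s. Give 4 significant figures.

4.033 × 10^-50 m³

Volume is [L]³ = [E]⁻³·(ℏc)³.
1 GeV⁻³ → (ℏc)³ × (1 GeV in J)⁻³ = 7.696 × 10^-48 m³.
Result: 5.24 × 10^-3 × 7.696 × 10^-48 = 4.033 × 10^-50 m³.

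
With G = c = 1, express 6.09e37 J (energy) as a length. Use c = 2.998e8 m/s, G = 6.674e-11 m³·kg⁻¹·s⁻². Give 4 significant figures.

5.031e-7 m

Energy → length via G/c⁴.
6.09e37 J × (G/c⁴) = 5.031e-7 m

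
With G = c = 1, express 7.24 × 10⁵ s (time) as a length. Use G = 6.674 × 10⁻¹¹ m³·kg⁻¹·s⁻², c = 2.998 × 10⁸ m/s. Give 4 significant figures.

2.171 × 10¹⁴ m

Time → length via c.
7.24 × 10⁵ s × (c) = 2.171 × 10¹⁴ m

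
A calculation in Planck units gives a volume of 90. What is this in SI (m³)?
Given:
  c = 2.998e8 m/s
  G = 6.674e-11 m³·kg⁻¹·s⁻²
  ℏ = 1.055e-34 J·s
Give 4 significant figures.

One Planck volume: V_P = (ℏG/c³)^(3/2) = 4.224e-105 m³.
90 × 4.224e-105 m³ = 3.802e-103 m³

3.802e-103 m³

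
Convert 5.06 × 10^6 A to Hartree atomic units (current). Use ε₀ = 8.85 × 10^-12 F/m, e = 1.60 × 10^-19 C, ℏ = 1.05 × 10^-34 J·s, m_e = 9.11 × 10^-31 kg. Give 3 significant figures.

7.58 × 10^8

atomic unit of electric current: I_au = e E_h/ℏ = m_e e⁵/((4πε₀)²ℏ³) = 6.67 × 10^-3 A.
5.06 × 10^6 / 6.67 × 10^-3 = 7.58 × 10^8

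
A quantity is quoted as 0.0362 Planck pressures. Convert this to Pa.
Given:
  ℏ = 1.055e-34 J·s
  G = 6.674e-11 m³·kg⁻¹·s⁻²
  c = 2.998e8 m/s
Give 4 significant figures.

1.677e112 Pa

One Planck pressure: p_P = c⁷/(ℏG²) = 4.632e113 Pa.
0.0362 × 4.632e113 Pa = 1.677e112 Pa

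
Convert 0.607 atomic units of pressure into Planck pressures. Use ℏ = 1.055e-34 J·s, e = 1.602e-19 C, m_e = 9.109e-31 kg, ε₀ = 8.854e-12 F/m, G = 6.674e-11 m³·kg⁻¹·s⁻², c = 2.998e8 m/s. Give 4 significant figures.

3.838e-101

atomic unit of pressure: P_au = E_h/a₀³ = m_e⁴e¹⁰/((4πε₀)⁵ℏ⁸) = 2.929e13 Pa
Planck pressure: p_P = c⁷/(ℏG²) = 4.632e113 Pa
0.607 × 2.929e13 / 4.632e113 = 3.838e-101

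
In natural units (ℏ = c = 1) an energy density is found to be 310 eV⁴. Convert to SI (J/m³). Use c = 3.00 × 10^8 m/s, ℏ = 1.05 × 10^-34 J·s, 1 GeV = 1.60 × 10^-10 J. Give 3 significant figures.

[E]/[L]³ = [E]⁴/(ℏc)³; restore (ℏc)⁻³.
1 GeV⁴ → 1/(ℏc)³ × (1 GeV in J)⁴ = 2.10 × 10^37 J/m³.
Convert the energy scale: 310 eV⁴ = 3.10 × 10^-34 GeV⁴.
Result: 3.10 × 10^-34 × 2.10 × 10^37 = 6.50 × 10^3 J/m³.

6.50 × 10^3 J/m³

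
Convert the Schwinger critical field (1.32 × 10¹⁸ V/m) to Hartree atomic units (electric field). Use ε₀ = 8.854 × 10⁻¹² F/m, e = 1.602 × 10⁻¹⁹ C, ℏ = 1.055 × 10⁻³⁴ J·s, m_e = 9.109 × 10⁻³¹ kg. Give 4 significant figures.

2.573 × 10⁶

atomic unit of electric field: E_au = E_h/(e a₀) = m_e²e⁵/((4πε₀)³ℏ⁴) = 5.131 × 10¹¹ V/m.
1.32 × 10¹⁸ / 5.131 × 10¹¹ = 2.573 × 10⁶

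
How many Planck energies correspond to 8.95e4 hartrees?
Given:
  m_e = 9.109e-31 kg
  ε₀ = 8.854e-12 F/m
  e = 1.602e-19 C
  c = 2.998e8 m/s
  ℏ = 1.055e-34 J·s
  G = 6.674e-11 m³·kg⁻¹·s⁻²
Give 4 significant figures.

hartree: E_h = m_e e⁴/(4πε₀ℏ)² = 4.354e-18 J
Planck energy: E_P = √(ℏc⁵/G) = 1.957e9 J
8.95e4 × 4.354e-18 / 1.957e9 = 1.992e-22

1.992e-22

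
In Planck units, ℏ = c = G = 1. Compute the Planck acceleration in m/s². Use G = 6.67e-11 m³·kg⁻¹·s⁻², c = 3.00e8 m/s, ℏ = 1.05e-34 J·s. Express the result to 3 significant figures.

5.59e51 m/s²

From ℏ = c = G = 1 the acceleration scale is a_P = √(c⁷/(ℏG)).
  = √(3.12e103)
  = 5.59e51 m/s²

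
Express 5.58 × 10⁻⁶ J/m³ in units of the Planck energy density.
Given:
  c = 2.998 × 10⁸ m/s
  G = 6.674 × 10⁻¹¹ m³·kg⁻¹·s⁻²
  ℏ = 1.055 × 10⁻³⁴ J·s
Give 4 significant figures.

1.205 × 10⁻¹¹⁹

Planck energy density: u_P = c⁷/(ℏG²) = 4.632 × 10¹¹³ J/m³.
5.58 × 10⁻⁶ / 4.632 × 10¹¹³ = 1.205 × 10⁻¹¹⁹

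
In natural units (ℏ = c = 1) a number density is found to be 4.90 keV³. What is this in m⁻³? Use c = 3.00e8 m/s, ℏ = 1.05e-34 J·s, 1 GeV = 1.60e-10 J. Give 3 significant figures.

6.42e29 m⁻³

Number density is [L]⁻³ = [E]³/(ℏc)³.
1 GeV³ → 1/(ℏc)³ × (1 GeV in J)³ = 1.31e47 m⁻³.
Convert the energy scale: 4.90 keV³ = 4.90e-18 GeV³.
Result: 4.90e-18 × 1.31e47 = 6.42e29 m⁻³.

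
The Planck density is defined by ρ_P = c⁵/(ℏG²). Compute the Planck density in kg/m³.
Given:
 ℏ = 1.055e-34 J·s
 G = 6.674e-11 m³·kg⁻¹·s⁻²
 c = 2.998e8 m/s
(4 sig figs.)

ρ_P = c⁵/(ℏG²)
  = 2.422e42 / 4.699e-55
  = 5.154e96 kg/m³

5.154e96 kg/m³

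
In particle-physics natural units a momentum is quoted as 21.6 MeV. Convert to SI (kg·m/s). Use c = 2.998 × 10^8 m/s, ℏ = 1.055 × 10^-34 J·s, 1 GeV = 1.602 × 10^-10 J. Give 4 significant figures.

Momentum is [E]/c; divide by c.
1 GeV → 1/c × (1 GeV in J) = 5.344 × 10^-19 kg·m/s.
Convert the energy scale: 21.6 MeV = 0.0216 GeV.
Result: 0.0216 × 5.344 × 10^-19 = 1.154 × 10^-20 kg·m/s.

1.154 × 10^-20 kg·m/s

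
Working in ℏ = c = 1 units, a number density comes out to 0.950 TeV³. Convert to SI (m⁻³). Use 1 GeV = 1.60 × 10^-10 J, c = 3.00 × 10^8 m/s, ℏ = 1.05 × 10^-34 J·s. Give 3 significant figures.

Number density is [L]⁻³ = [E]³/(ℏc)³.
1 GeV³ → 1/(ℏc)³ × (1 GeV in J)³ = 1.31 × 10^47 m⁻³.
Convert the energy scale: 0.950 TeV³ = 9.50 × 10^8 GeV³.
Result: 9.50 × 10^8 × 1.31 × 10^47 = 1.24 × 10^56 m⁻³.

1.24 × 10^56 m⁻³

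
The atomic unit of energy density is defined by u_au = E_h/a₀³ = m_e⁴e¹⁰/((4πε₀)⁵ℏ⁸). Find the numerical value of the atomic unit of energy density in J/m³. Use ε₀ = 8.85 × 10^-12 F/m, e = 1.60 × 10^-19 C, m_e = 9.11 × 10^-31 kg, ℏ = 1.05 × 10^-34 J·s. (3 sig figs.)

3.01 × 10^13 J/m³

u_au = E_h/a₀³ = m_e⁴e¹⁰/((4πε₀)⁵ℏ⁸)
E_h = 4.38 × 10^-18 J
a₀ = 5.26 × 10^-11 m
E_h/a₀³ = 3.01 × 10^13 J/m³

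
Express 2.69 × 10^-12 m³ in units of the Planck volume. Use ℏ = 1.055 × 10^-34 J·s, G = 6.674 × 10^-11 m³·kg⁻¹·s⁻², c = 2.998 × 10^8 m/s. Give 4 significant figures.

6.368 × 10^92

Planck volume: V_P = (ℏG/c³)^(3/2) = 4.224 × 10^-105 m³.
2.69 × 10^-12 / 4.224 × 10^-105 = 6.368 × 10^92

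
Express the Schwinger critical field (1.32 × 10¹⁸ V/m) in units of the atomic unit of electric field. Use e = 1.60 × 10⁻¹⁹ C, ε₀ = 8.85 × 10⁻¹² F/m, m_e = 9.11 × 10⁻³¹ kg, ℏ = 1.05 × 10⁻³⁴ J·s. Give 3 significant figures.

2.54 × 10⁶

atomic unit of electric field: E_au = E_h/(e a₀) = m_e²e⁵/((4πε₀)³ℏ⁴) = 5.20 × 10¹¹ V/m.
1.32 × 10¹⁸ / 5.20 × 10¹¹ = 2.54 × 10⁶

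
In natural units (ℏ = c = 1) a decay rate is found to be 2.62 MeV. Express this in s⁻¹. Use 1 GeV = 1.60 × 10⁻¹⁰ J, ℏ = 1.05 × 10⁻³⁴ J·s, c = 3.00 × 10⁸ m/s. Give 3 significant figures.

3.99 × 10²¹ s⁻¹

A rate is [E]/ℏ; divide by ℏ.
1 GeV → 1/ℏ × (1 GeV in J) = 1.52 × 10²⁴ s⁻¹.
Convert the energy scale: 2.62 MeV = 2.62 × 10⁻³ GeV.
Result: 2.62 × 10⁻³ × 1.52 × 10²⁴ = 3.99 × 10²¹ s⁻¹.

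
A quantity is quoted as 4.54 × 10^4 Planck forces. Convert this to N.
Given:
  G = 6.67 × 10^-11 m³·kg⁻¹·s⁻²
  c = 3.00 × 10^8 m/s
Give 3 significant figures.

5.51 × 10^48 N

One Planck force: F_P = c⁴/G = 1.21 × 10^44 N.
4.54 × 10^4 × 1.21 × 10^44 N = 5.51 × 10^48 N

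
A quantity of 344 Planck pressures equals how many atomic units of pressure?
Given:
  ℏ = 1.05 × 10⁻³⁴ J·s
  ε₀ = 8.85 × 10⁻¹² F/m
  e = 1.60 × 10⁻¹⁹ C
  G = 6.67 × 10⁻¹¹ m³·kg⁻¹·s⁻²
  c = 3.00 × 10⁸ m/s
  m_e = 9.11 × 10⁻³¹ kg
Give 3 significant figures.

Planck pressure: p_P = c⁷/(ℏG²) = 4.68 × 10¹¹³ Pa
atomic unit of pressure: P_au = E_h/a₀³ = m_e⁴e¹⁰/((4πε₀)⁵ℏ⁸) = 3.01 × 10¹³ Pa
344 × 4.68 × 10¹¹³ / 3.01 × 10¹³ = 5.35 × 10¹⁰²

5.35 × 10¹⁰²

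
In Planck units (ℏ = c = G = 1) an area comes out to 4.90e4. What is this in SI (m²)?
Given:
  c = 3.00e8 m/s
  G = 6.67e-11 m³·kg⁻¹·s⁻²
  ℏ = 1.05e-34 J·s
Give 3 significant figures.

1.27e-65 m²

One Planck area: A_P = ℏG/c³ = 2.59e-70 m².
4.90e4 × 2.59e-70 m² = 1.27e-65 m²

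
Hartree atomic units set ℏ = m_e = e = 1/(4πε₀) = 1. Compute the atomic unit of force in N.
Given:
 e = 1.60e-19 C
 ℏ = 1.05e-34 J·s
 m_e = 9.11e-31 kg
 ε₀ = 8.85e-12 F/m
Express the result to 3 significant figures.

8.33e-8 N

From ℏ = m_e = e = 1/(4πε₀) = 1 the force scale is F_au = E_h/a₀ = m_e²e⁶/((4πε₀)³ℏ⁴).
E_h = 4.38e-18 J
a₀ = 5.26e-11 m
E_h/a₀ = 8.33e-8 N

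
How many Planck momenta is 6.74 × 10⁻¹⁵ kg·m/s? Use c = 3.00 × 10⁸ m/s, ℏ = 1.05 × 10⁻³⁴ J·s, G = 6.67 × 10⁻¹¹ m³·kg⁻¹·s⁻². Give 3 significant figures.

Planck momentum: p_P = √(ℏc³/G) = 6.52 kg·m/s.
6.74 × 10⁻¹⁵ / 6.52 = 1.03 × 10⁻¹⁵

1.03 × 10⁻¹⁵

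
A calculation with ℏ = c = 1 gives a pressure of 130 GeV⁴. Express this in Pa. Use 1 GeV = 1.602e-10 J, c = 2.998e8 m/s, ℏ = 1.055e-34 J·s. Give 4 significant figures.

2.706e39 Pa

Pressure is [E]/[L]³ = [E]⁴/(ℏc)³.
1 GeV⁴ → 1/(ℏc)³ × (1 GeV in J)⁴ = 2.082e37 Pa.
Result: 130 × 2.082e37 = 2.706e39 Pa.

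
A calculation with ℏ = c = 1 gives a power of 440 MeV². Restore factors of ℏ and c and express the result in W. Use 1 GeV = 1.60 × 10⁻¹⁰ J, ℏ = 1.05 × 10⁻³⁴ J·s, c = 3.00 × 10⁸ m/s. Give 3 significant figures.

1.07 × 10¹¹ W

Power is [E]/[T] = [E]²/ℏ.
1 GeV² → 1/ℏ × (1 GeV in J)² = 2.44 × 10¹⁴ W.
Convert the energy scale: 440 MeV² = 4.40 × 10⁻⁴ GeV².
Result: 4.40 × 10⁻⁴ × 2.44 × 10¹⁴ = 1.07 × 10¹¹ W.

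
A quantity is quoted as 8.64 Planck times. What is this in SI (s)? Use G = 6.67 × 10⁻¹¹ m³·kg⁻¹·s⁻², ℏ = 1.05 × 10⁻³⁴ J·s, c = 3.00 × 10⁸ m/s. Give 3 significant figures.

4.64 × 10⁻⁴³ s

One Planck time: t_P = √(ℏG/c⁵) = 5.37 × 10⁻⁴⁴ s.
8.64 × 5.37 × 10⁻⁴⁴ s = 4.64 × 10⁻⁴³ s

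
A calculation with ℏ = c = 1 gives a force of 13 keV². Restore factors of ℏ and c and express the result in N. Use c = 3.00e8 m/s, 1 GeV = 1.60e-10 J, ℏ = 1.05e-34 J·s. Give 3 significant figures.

Force is [E]/[L] = [E]²/(ℏc); restore (ℏc)⁻¹.
1 GeV² → 1/(ℏc) × (1 GeV in J)² = 8.13e5 N.
Convert the energy scale: 13 keV² = 1.30e-11 GeV².
Result: 1.30e-11 × 8.13e5 = 1.06e-5 N.

1.06e-5 N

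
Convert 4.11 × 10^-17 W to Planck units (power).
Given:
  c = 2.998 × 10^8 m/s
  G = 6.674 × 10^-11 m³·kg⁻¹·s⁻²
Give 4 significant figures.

1.133 × 10^-69

Planck power: P_P = c⁵/G = 3.629 × 10^52 W.
4.11 × 10^-17 / 3.629 × 10^52 = 1.133 × 10^-69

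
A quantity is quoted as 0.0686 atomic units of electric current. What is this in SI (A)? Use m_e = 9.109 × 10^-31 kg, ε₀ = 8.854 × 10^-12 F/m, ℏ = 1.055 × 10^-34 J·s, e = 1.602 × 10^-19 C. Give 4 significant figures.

4.536 × 10^-4 A

One atomic unit of electric current: I_au = e E_h/ℏ = m_e e⁵/((4πε₀)²ℏ³) = 6.612 × 10^-3 A.
0.0686 × 6.612 × 10^-3 A = 4.536 × 10^-4 A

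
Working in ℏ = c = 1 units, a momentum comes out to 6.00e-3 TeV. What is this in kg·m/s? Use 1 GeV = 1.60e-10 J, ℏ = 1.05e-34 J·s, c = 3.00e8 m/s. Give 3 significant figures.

3.20e-18 kg·m/s

Momentum is [E]/c; divide by c.
1 GeV → 1/c × (1 GeV in J) = 5.33e-19 kg·m/s.
Convert the energy scale: 6.00e-3 TeV = 6 GeV.
Result: 6 × 5.33e-19 = 3.20e-18 kg·m/s.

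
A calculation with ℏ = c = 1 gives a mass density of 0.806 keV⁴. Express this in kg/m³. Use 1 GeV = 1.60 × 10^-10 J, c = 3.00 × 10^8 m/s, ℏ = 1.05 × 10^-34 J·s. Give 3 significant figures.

Mass density is [E]/(c²[L]³) = [E]⁴/(ℏ³c⁵).
1 GeV⁴ → 1/(ℏ³c⁵) × (1 GeV in J)⁴ = 2.33 × 10^20 kg/m³.
Convert the energy scale: 0.806 keV⁴ = 8.06 × 10^-25 GeV⁴.
Result: 8.06 × 10^-25 × 2.33 × 10^20 = 1.88 × 10^-4 kg/m³.

1.88 × 10^-4 kg/m³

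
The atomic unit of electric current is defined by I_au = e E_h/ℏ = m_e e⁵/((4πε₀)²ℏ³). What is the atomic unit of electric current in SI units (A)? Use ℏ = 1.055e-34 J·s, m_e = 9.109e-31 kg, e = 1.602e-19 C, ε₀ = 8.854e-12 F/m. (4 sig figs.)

6.612e-3 A

I_au = e E_h/ℏ = m_e e⁵/((4πε₀)²ℏ³)
E_h = 4.354e-18 J
e·E_h/ℏ = 6.612e-3 A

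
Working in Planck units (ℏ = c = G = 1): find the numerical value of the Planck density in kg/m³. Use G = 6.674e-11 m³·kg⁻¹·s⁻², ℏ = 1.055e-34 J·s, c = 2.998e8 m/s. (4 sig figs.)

From ℏ = c = G = 1 the density scale is ρ_P = c⁵/(ℏG²).
  = 2.422e42 / 4.699e-55
  = 5.154e96 kg/m³

5.154e96 kg/m³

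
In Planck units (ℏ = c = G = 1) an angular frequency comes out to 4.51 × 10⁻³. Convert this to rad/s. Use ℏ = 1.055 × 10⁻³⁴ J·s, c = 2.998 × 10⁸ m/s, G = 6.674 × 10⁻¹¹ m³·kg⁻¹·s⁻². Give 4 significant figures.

One Planck angular frequency: ω_P = √(c⁵/(ℏG)) = 1.855 × 10⁴³ rad/s.
4.51 × 10⁻³ × 1.855 × 10⁴³ rad/s = 8.364 × 10⁴⁰ rad/s

8.364 × 10⁴⁰ rad/s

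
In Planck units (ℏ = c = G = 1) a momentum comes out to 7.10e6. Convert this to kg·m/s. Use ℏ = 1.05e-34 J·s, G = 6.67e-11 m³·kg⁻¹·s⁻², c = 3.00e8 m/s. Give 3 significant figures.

One Planck momentum: p_P = √(ℏc³/G) = 6.52 kg·m/s.
7.10e6 × 6.52 kg·m/s = 4.63e7 kg·m/s

4.63e7 kg·m/s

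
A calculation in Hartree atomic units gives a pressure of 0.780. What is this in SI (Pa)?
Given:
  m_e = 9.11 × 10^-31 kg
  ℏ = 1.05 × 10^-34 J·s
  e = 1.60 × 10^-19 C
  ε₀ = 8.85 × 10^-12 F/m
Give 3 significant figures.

One atomic unit of pressure: P_au = E_h/a₀³ = m_e⁴e¹⁰/((4πε₀)⁵ℏ⁸) = 3.01 × 10^13 Pa.
0.780 × 3.01 × 10^13 Pa = 2.35 × 10^13 Pa

2.35 × 10^13 Pa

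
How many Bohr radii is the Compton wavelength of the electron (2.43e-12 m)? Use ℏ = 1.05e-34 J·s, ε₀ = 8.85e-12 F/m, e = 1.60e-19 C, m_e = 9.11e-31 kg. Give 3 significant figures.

0.0462

Bohr radius: a₀ = 4πε₀ℏ²/(m_e e²) = 5.26e-11 m.
2.43e-12 / 5.26e-11 = 0.0462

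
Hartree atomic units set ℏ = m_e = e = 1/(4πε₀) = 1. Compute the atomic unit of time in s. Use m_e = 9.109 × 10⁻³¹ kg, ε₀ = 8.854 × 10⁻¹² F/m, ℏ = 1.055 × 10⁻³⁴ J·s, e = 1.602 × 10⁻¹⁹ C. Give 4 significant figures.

2.423 × 10⁻¹⁷ s

From ℏ = m_e = e = 1/(4πε₀) = 1 the time scale is τ_au = (4πε₀)²ℏ³/(m_e e⁴).
E_h = 4.354 × 10⁻¹⁸ J
ℏ/E_h = 2.423 × 10⁻¹⁷ s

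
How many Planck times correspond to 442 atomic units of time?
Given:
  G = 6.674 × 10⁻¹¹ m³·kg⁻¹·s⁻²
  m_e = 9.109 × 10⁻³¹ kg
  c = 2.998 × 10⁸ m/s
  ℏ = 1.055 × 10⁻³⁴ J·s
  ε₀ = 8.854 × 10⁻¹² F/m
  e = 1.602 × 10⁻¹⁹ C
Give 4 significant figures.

1.986 × 10²⁹

atomic unit of time: τ_au = (4πε₀)²ℏ³/(m_e e⁴) = 2.423 × 10⁻¹⁷ s
Planck time: t_P = √(ℏG/c⁵) = 5.392 × 10⁻⁴⁴ s
442 × 2.423 × 10⁻¹⁷ / 5.392 × 10⁻⁴⁴ = 1.986 × 10²⁹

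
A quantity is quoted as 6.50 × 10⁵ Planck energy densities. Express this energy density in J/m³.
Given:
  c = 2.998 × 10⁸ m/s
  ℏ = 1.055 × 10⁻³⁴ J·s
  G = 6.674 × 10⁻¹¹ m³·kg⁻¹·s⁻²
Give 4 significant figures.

3.011 × 10¹¹⁹ J/m³

One Planck energy density: u_P = c⁷/(ℏG²) = 4.632 × 10¹¹³ J/m³.
6.50 × 10⁵ × 4.632 × 10¹¹³ J/m³ = 3.011 × 10¹¹⁹ J/m³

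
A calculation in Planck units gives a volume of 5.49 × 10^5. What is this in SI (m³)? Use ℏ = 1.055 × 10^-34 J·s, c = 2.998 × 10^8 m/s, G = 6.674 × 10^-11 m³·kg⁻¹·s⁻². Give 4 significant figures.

2.319 × 10^-99 m³

One Planck volume: V_P = (ℏG/c³)^(3/2) = 4.224 × 10^-105 m³.
5.49 × 10^5 × 4.224 × 10^-105 m³ = 2.319 × 10^-99 m³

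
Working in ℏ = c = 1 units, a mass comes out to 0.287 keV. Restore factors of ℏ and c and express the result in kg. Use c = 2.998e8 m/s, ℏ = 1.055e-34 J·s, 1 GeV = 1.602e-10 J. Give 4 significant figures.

Mass is [E]/c²; divide by c².
1 GeV → 1/c² × (1 GeV in J) = 1.782e-27 kg.
Convert the energy scale: 0.287 keV = 2.87e-7 GeV.
Result: 2.87e-7 × 1.782e-27 = 5.115e-34 kg.

5.115e-34 kg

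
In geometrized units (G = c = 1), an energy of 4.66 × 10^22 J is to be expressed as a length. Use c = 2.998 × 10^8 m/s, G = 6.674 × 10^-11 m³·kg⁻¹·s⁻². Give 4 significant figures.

3.850 × 10^-22 m

Energy → length via G/c⁴.
4.66 × 10^22 J × (G/c⁴) = 3.850 × 10^-22 m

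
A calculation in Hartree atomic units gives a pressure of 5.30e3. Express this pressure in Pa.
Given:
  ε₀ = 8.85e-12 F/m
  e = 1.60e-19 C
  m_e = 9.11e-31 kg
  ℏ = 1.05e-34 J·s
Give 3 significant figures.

1.60e17 Pa

One atomic unit of pressure: P_au = E_h/a₀³ = m_e⁴e¹⁰/((4πε₀)⁵ℏ⁸) = 3.01e13 Pa.
5.30e3 × 3.01e13 Pa = 1.60e17 Pa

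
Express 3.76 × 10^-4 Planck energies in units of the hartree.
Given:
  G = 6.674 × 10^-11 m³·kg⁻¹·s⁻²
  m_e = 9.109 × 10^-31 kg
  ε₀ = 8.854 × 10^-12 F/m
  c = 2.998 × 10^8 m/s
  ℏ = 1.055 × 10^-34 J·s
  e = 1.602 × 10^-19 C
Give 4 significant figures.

1.690 × 10^23

Planck energy: E_P = √(ℏc⁵/G) = 1.957 × 10^9 J
hartree: E_h = m_e e⁴/(4πε₀ℏ)² = 4.354 × 10^-18 J
3.76 × 10^-4 × 1.957 × 10^9 / 4.354 × 10^-18 = 1.690 × 10^23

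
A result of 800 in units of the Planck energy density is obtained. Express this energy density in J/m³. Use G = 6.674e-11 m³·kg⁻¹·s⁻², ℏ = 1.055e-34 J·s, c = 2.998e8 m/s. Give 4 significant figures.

3.706e116 J/m³

One Planck energy density: u_P = c⁷/(ℏG²) = 4.632e113 J/m³.
800 × 4.632e113 J/m³ = 3.706e116 J/m³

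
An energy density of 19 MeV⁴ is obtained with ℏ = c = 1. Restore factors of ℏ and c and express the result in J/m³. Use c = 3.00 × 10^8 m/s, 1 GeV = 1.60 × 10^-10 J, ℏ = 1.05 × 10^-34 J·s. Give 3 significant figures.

[E]/[L]³ = [E]⁴/(ℏc)³; restore (ℏc)⁻³.
1 GeV⁴ → 1/(ℏc)³ × (1 GeV in J)⁴ = 2.10 × 10^37 J/m³.
Convert the energy scale: 19 MeV⁴ = 1.90 × 10^-11 GeV⁴.
Result: 1.90 × 10^-11 × 2.10 × 10^37 = 3.98 × 10^26 J/m³.

3.98 × 10^26 J/m³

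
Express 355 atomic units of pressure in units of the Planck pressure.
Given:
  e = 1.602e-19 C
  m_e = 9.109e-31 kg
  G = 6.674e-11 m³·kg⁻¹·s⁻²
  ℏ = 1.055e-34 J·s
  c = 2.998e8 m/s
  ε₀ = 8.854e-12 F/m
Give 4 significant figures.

atomic unit of pressure: P_au = E_h/a₀³ = m_e⁴e¹⁰/((4πε₀)⁵ℏ⁸) = 2.929e13 Pa
Planck pressure: p_P = c⁷/(ℏG²) = 4.632e113 Pa
355 × 2.929e13 / 4.632e113 = 2.245e-98

2.245e-98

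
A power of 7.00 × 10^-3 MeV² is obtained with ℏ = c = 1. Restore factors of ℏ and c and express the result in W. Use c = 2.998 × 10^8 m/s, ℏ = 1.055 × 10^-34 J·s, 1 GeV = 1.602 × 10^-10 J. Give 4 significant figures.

Power is [E]/[T] = [E]²/ℏ.
1 GeV² → 1/ℏ × (1 GeV in J)² = 2.433 × 10^14 W.
Convert the energy scale: 7.00 × 10^-3 MeV² = 7.00 × 10^-9 GeV².
Result: 7.00 × 10^-9 × 2.433 × 10^14 = 1.703 × 10^6 W.

1.703 × 10^6 W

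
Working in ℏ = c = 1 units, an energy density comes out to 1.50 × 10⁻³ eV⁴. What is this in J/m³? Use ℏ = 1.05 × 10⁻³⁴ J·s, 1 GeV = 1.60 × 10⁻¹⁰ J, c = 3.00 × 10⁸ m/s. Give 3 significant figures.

[E]/[L]³ = [E]⁴/(ℏc)³; restore (ℏc)⁻³.
1 GeV⁴ → 1/(ℏc)³ × (1 GeV in J)⁴ = 2.10 × 10³⁷ J/m³.
Convert the energy scale: 1.50 × 10⁻³ eV⁴ = 1.50 × 10⁻³⁹ GeV⁴.
Result: 1.50 × 10⁻³⁹ × 2.10 × 10³⁷ = 0.0315 J/m³.

0.0315 J/m³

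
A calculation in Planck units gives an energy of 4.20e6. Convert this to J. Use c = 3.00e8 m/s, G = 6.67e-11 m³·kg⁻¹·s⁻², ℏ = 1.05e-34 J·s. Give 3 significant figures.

One Planck energy: E_P = √(ℏc⁵/G) = 1.96e9 J.
4.20e6 × 1.96e9 J = 8.21e15 J

8.21e15 J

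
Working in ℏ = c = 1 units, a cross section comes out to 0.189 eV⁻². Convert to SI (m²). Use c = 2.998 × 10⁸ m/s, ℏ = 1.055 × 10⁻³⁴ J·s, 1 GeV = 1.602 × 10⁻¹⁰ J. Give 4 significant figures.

7.367 × 10⁻¹⁵ m²

Area is [L]² = [E]⁻²·(ℏc)²; restore (ℏc)².
1 GeV⁻² → (ℏc)² × (1 GeV in J)⁻² = 3.898 × 10⁻³² m².
Convert the energy scale: 0.189 eV⁻² = 1.89 × 10¹⁷ GeV⁻².
Result: 1.89 × 10¹⁷ × 3.898 × 10⁻³² = 7.367 × 10⁻¹⁵ m².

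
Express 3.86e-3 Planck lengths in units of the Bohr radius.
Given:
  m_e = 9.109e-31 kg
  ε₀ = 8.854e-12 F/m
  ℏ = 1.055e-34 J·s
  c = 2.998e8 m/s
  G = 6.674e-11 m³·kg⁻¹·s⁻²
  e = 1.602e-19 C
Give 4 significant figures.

1.178e-27

Planck length: ℓ_P = √(ℏG/c³) = 1.616e-35 m
Bohr radius: a₀ = 4πε₀ℏ²/(m_e e²) = 5.297e-11 m
3.86e-3 × 1.616e-35 / 5.297e-11 = 1.178e-27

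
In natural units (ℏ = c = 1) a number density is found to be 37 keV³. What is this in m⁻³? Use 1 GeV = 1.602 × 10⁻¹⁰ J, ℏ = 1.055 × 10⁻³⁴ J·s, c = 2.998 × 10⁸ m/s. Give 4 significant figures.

Number density is [L]⁻³ = [E]³/(ℏc)³.
1 GeV³ → 1/(ℏc)³ × (1 GeV in J)³ = 1.299 × 10⁴⁷ m⁻³.
Convert the energy scale: 37 keV³ = 3.70 × 10⁻¹⁷ GeV³.
Result: 3.70 × 10⁻¹⁷ × 1.299 × 10⁴⁷ = 4.808 × 10³⁰ m⁻³.

4.808 × 10³⁰ m⁻³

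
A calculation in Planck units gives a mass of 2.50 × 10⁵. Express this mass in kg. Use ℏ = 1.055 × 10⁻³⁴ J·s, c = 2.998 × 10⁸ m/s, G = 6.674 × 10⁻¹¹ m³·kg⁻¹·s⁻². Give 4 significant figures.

5.442 × 10⁻³ kg

One Planck mass: m_P = √(ℏc/G) = 2.177 × 10⁻⁸ kg.
2.50 × 10⁵ × 2.177 × 10⁻⁸ kg = 5.442 × 10⁻³ kg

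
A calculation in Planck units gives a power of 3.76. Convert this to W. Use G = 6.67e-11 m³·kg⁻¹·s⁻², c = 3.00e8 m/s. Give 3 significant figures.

One Planck power: P_P = c⁵/G = 3.64e52 W.
3.76 × 3.64e52 W = 1.37e53 W

1.37e53 W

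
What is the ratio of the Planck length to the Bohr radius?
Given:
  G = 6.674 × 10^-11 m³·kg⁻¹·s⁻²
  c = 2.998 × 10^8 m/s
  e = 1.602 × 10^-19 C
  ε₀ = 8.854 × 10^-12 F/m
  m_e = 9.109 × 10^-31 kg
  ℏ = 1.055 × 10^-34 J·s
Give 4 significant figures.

Planck length: ℓ_P = √(ℏG/c³) = 1.616 × 10^-35 m
Bohr radius: a₀ = 4πε₀ℏ²/(m_e e²) = 5.297 × 10^-11 m
ratio = 1.616 × 10^-35 / 5.297 × 10^-11 = 3.051 × 10^-25

3.051 × 10^-25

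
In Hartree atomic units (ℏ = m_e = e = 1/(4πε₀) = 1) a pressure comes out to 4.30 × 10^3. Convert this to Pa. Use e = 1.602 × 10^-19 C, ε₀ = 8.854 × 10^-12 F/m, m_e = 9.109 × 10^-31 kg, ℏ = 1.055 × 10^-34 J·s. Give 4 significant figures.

One atomic unit of pressure: P_au = E_h/a₀³ = m_e⁴e¹⁰/((4πε₀)⁵ℏ⁸) = 2.929 × 10^13 Pa.
4.30 × 10^3 × 2.929 × 10^13 Pa = 1.260 × 10^17 Pa

1.260 × 10^17 Pa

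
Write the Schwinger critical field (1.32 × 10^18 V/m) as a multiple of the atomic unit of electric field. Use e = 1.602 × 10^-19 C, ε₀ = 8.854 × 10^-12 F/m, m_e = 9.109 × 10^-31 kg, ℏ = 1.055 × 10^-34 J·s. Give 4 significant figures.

atomic unit of electric field: E_au = E_h/(e a₀) = m_e²e⁵/((4πε₀)³ℏ⁴) = 5.131 × 10^11 V/m.
1.32 × 10^18 / 5.131 × 10^11 = 2.573 × 10^6

2.573 × 10^6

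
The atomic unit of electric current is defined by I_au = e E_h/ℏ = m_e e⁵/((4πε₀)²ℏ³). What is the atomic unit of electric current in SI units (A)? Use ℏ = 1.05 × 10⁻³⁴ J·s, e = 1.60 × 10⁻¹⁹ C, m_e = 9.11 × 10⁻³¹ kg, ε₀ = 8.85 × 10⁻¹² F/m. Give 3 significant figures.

I_au = e E_h/ℏ = m_e e⁵/((4πε₀)²ℏ³)
E_h = 4.38 × 10⁻¹⁸ J
e·E_h/ℏ = 6.67 × 10⁻³ A

6.67 × 10⁻³ A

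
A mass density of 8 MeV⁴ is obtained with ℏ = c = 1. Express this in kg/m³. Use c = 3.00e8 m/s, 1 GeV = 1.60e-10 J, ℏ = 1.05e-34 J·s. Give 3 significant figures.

1.86e9 kg/m³

Mass density is [E]/(c²[L]³) = [E]⁴/(ℏ³c⁵).
1 GeV⁴ → 1/(ℏ³c⁵) × (1 GeV in J)⁴ = 2.33e20 kg/m³.
Convert the energy scale: 8 MeV⁴ = 8.00e-12 GeV⁴.
Result: 8.00e-12 × 2.33e20 = 1.86e9 kg/m³.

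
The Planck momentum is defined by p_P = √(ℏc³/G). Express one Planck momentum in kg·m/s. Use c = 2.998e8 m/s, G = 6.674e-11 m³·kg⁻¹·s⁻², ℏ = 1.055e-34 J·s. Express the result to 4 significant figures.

6.527 kg·m/s

p_P = √(ℏc³/G)
  = √(42.60)
  = 6.527 kg·m/s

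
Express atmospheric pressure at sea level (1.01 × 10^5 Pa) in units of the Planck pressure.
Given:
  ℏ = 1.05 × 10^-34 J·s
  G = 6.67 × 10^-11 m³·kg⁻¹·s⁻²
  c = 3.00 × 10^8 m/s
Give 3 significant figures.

Planck pressure: p_P = c⁷/(ℏG²) = 4.68 × 10^113 Pa.
1.01 × 10^5 / 4.68 × 10^113 = 2.16 × 10^-109

2.16 × 10^-109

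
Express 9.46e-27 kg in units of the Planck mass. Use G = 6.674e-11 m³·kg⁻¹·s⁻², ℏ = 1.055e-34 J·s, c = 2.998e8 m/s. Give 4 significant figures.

4.346e-19

Planck mass: m_P = √(ℏc/G) = 2.177e-8 kg.
9.46e-27 / 2.177e-8 = 4.346e-19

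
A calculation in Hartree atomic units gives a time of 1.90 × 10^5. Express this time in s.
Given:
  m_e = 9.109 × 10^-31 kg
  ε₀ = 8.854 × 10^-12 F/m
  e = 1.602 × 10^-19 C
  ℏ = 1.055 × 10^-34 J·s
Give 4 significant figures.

One atomic unit of time: τ_au = (4πε₀)²ℏ³/(m_e e⁴) = 2.423 × 10^-17 s.
1.90 × 10^5 × 2.423 × 10^-17 s = 4.604 × 10^-12 s

4.604 × 10^-12 s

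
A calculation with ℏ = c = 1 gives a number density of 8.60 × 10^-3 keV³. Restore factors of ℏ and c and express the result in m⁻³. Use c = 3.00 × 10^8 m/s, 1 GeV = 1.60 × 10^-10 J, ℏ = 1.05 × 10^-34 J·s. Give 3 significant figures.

Number density is [L]⁻³ = [E]³/(ℏc)³.
1 GeV³ → 1/(ℏc)³ × (1 GeV in J)³ = 1.31 × 10^47 m⁻³.
Convert the energy scale: 8.60 × 10^-3 keV³ = 8.60 × 10^-21 GeV³.
Result: 8.60 × 10^-21 × 1.31 × 10^47 = 1.13 × 10^27 m⁻³.

1.13 × 10^27 m⁻³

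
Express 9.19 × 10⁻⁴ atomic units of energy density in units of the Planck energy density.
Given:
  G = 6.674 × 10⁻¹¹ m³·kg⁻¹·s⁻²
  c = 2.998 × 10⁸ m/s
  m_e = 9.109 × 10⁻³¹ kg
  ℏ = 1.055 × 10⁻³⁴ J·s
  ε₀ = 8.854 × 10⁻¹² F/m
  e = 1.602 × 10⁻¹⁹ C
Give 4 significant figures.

atomic unit of energy density: u_au = E_h/a₀³ = m_e⁴e¹⁰/((4πε₀)⁵ℏ⁸) = 2.929 × 10¹³ J/m³
Planck energy density: u_P = c⁷/(ℏG²) = 4.632 × 10¹¹³ J/m³
9.19 × 10⁻⁴ × 2.929 × 10¹³ / 4.632 × 10¹¹³ = 5.811 × 10⁻¹⁰⁴

5.811 × 10⁻¹⁰⁴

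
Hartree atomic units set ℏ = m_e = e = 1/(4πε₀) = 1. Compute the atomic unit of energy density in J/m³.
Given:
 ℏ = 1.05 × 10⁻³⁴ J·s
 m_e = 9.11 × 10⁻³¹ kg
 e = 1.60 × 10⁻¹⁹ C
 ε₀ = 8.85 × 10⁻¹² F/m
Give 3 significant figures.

3.01 × 10¹³ J/m³

From ℏ = m_e = e = 1/(4πε₀) = 1 the energy density scale is u_au = E_h/a₀³ = m_e⁴e¹⁰/((4πε₀)⁵ℏ⁸).
E_h = 4.38 × 10⁻¹⁸ J
a₀ = 5.26 × 10⁻¹¹ m
E_h/a₀³ = 3.01 × 10¹³ J/m³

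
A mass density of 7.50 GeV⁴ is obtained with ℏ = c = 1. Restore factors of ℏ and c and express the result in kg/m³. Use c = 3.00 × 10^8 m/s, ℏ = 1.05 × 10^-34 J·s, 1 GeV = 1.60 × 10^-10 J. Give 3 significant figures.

Mass density is [E]/(c²[L]³) = [E]⁴/(ℏ³c⁵).
1 GeV⁴ → 1/(ℏ³c⁵) × (1 GeV in J)⁴ = 2.33 × 10^20 kg/m³.
Result: 7.50 × 2.33 × 10^20 = 1.75 × 10^21 kg/m³.

1.75 × 10^21 kg/m³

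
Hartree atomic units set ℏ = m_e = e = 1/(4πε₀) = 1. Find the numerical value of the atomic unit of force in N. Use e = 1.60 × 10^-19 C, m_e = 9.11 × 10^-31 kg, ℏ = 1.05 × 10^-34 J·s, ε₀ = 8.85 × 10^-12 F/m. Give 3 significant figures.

From ℏ = m_e = e = 1/(4πε₀) = 1 the force scale is F_au = E_h/a₀ = m_e²e⁶/((4πε₀)³ℏ⁴).
E_h = 4.38 × 10^-18 J
a₀ = 5.26 × 10^-11 m
E_h/a₀ = 8.33 × 10^-8 N

8.33 × 10^-8 N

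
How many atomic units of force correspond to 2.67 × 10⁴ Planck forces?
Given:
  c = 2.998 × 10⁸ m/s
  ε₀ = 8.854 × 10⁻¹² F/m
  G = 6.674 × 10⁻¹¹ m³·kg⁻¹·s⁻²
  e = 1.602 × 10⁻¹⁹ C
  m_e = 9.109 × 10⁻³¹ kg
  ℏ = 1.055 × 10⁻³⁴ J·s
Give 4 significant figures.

3.932 × 10⁵⁵

Planck force: F_P = c⁴/G = 1.210 × 10⁴⁴ N
atomic unit of force: F_au = E_h/a₀ = m_e²e⁶/((4πε₀)³ℏ⁴) = 8.220 × 10⁻⁸ N
2.67 × 10⁴ × 1.210 × 10⁴⁴ / 8.220 × 10⁻⁸ = 3.932 × 10⁵⁵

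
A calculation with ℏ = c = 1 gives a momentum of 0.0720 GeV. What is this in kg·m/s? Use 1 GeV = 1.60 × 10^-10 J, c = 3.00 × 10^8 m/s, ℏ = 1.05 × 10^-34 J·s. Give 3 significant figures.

Momentum is [E]/c; divide by c.
1 GeV → 1/c × (1 GeV in J) = 5.33 × 10^-19 kg·m/s.
Result: 0.0720 × 5.33 × 10^-19 = 3.84 × 10^-20 kg·m/s.

3.84 × 10^-20 kg·m/s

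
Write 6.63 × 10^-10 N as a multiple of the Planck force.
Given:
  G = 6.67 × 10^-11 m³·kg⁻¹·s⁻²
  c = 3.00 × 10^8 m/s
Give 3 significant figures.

Planck force: F_P = c⁴/G = 1.21 × 10^44 N.
6.63 × 10^-10 / 1.21 × 10^44 = 5.46 × 10^-54

5.46 × 10^-54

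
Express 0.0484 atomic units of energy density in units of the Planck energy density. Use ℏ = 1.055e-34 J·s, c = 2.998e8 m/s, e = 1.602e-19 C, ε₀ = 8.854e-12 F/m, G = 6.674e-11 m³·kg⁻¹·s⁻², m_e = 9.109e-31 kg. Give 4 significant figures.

3.060e-102

atomic unit of energy density: u_au = E_h/a₀³ = m_e⁴e¹⁰/((4πε₀)⁵ℏ⁸) = 2.929e13 J/m³
Planck energy density: u_P = c⁷/(ℏG²) = 4.632e113 J/m³
0.0484 × 2.929e13 / 4.632e113 = 3.060e-102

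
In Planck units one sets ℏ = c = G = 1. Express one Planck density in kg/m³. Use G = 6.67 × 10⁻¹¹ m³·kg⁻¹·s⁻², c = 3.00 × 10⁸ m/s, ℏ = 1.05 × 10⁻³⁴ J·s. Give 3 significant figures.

ρ_P = c⁵/(ℏG²)
  = 2.43 × 10⁴² / 4.67 × 10⁻⁵⁵
  = 5.20 × 10⁹⁶ kg/m³

5.20 × 10⁹⁶ kg/m³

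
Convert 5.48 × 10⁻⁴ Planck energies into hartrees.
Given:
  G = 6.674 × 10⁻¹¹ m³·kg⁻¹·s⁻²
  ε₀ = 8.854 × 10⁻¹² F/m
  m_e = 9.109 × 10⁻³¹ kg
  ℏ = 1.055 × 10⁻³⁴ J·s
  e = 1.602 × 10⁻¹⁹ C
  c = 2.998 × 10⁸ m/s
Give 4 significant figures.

2.462 × 10²³

Planck energy: E_P = √(ℏc⁵/G) = 1.957 × 10⁹ J
hartree: E_h = m_e e⁴/(4πε₀ℏ)² = 4.354 × 10⁻¹⁸ J
5.48 × 10⁻⁴ × 1.957 × 10⁹ / 4.354 × 10⁻¹⁸ = 2.462 × 10²³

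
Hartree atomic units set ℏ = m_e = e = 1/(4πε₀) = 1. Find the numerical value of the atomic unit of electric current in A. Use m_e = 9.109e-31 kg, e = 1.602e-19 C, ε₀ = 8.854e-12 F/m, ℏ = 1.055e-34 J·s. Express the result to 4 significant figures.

The unique combination of the constants set to 1 with dimensions of current is I_au = e E_h/ℏ = m_e e⁵/((4πε₀)²ℏ³).
E_h = 4.354e-18 J
e·E_h/ℏ = 6.612e-3 A

6.612e-3 A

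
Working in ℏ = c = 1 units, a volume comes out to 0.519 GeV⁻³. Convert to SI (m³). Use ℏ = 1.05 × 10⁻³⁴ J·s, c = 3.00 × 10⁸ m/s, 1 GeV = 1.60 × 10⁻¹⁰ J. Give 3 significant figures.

3.96 × 10⁻⁴⁸ m³

Volume is [L]³ = [E]⁻³·(ℏc)³.
1 GeV⁻³ → (ℏc)³ × (1 GeV in J)⁻³ = 7.63 × 10⁻⁴⁸ m³.
Result: 0.519 × 7.63 × 10⁻⁴⁸ = 3.96 × 10⁻⁴⁸ m³.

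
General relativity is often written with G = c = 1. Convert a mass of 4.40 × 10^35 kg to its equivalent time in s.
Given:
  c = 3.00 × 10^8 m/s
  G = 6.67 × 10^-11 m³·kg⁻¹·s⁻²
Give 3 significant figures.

1.09 s

Mass → time via G/c³.
4.40 × 10^35 kg × (G/c³) = 1.09 s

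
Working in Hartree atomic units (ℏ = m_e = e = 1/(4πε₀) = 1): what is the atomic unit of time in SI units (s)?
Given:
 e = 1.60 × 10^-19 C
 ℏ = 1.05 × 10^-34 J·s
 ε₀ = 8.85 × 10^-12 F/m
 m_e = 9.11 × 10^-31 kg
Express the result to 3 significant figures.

The unique combination of the constants set to 1 with dimensions of time is τ_au = (4πε₀)²ℏ³/(m_e e⁴).
E_h = 4.38 × 10^-18 J
ℏ/E_h = 2.40 × 10^-17 s

2.40 × 10^-17 s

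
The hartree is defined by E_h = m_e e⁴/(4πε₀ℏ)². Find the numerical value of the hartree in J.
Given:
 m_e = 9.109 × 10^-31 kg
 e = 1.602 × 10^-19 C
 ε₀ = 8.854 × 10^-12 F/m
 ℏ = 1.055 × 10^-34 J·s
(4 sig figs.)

E_h = m_e e⁴/(4πε₀ℏ)²
  = 6.000 × 10^-106 / 1.378 × 10^-88
  = 4.354 × 10^-18 J

4.354 × 10^-18 J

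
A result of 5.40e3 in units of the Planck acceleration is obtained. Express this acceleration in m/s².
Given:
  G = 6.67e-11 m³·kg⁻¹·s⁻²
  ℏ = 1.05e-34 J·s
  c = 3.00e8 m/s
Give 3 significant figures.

One Planck acceleration: a_P = √(c⁷/(ℏG)) = 5.59e51 m/s².
5.40e3 × 5.59e51 m/s² = 3.02e55 m/s²

3.02e55 m/s²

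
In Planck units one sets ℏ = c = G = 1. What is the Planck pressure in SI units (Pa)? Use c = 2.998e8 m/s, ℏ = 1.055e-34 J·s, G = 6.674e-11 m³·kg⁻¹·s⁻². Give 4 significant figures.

p_P = c⁷/(ℏG²)
  = 2.177e59 / 4.699e-55
  = 4.632e113 Pa

4.632e113 Pa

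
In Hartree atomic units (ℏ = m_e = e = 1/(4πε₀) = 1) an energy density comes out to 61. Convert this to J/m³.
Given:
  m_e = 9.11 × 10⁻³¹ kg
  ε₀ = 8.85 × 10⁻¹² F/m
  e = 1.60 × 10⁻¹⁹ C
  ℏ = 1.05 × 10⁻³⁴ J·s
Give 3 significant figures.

One atomic unit of energy density: u_au = E_h/a₀³ = m_e⁴e¹⁰/((4πε₀)⁵ℏ⁸) = 3.01 × 10¹³ J/m³.
61 × 3.01 × 10¹³ J/m³ = 1.84 × 10¹⁵ J/m³

1.84 × 10¹⁵ J/m³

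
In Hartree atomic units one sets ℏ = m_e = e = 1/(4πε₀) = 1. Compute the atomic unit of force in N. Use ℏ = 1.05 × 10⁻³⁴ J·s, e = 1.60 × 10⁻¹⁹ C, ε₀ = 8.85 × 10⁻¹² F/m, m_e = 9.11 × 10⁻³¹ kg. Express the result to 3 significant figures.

F_au = E_h/a₀ = m_e²e⁶/((4πε₀)³ℏ⁴)
E_h = 4.38 × 10⁻¹⁸ J
a₀ = 5.26 × 10⁻¹¹ m
E_h/a₀ = 8.33 × 10⁻⁸ N

8.33 × 10⁻⁸ N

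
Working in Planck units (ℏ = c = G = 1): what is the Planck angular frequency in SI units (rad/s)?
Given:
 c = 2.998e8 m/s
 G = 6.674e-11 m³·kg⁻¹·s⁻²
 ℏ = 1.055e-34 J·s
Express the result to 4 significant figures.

Dimensional analysis gives ω_P = √(c⁵/(ℏG)).
  = √(3.440e86)
  = 1.855e43 rad/s

1.855e43 rad/s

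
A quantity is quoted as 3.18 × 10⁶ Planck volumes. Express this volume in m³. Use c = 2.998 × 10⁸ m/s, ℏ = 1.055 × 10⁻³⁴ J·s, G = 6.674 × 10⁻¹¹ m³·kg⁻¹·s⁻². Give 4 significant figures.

1.343 × 10⁻⁹⁸ m³

One Planck volume: V_P = (ℏG/c³)^(3/2) = 4.224 × 10⁻¹⁰⁵ m³.
3.18 × 10⁶ × 4.224 × 10⁻¹⁰⁵ m³ = 1.343 × 10⁻⁹⁸ m³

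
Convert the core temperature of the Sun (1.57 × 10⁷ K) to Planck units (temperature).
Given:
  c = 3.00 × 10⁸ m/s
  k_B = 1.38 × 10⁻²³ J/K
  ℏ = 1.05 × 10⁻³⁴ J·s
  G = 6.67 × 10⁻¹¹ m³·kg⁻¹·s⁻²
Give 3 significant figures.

Planck temperature: T_P = √(ℏc⁵/G) / k_B = 1.42 × 10³² K.
1.57 × 10⁷ / 1.42 × 10³² = 1.11 × 10⁻²⁵

1.11 × 10⁻²⁵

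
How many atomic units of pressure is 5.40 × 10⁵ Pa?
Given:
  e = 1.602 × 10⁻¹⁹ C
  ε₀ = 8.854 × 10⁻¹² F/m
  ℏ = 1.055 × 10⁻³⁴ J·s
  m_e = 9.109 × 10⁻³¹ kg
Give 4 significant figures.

atomic unit of pressure: P_au = E_h/a₀³ = m_e⁴e¹⁰/((4πε₀)⁵ℏ⁸) = 2.929 × 10¹³ Pa.
5.40 × 10⁵ / 2.929 × 10¹³ = 1.844 × 10⁻⁸

1.844 × 10⁻⁸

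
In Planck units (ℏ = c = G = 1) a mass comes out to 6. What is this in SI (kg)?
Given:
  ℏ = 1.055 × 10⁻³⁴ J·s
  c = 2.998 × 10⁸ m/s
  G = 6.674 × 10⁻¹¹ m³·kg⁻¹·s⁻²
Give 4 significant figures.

One Planck mass: m_P = √(ℏc/G) = 2.177 × 10⁻⁸ kg.
6 × 2.177 × 10⁻⁸ kg = 1.306 × 10⁻⁷ kg

1.306 × 10⁻⁷ kg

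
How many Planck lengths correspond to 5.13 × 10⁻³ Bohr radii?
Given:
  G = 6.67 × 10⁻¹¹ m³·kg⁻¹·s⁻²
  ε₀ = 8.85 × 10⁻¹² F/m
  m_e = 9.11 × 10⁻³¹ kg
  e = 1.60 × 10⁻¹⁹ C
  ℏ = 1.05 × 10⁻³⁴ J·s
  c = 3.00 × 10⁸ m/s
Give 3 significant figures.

1.67 × 10²²

Bohr radius: a₀ = 4πε₀ℏ²/(m_e e²) = 5.26 × 10⁻¹¹ m
Planck length: ℓ_P = √(ℏG/c³) = 1.61 × 10⁻³⁵ m
5.13 × 10⁻³ × 5.26 × 10⁻¹¹ / 1.61 × 10⁻³⁵ = 1.67 × 10²²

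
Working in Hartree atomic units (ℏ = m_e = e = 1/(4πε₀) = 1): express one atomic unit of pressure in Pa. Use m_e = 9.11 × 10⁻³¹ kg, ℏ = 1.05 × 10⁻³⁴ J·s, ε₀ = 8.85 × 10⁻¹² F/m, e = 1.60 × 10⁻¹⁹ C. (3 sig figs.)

Dimensional analysis gives P_au = E_h/a₀³ = m_e⁴e¹⁰/((4πε₀)⁵ℏ⁸).
E_h = 4.38 × 10⁻¹⁸ J
a₀ = 5.26 × 10⁻¹¹ m
E_h/a₀³ = 3.01 × 10¹³ Pa

3.01 × 10¹³ Pa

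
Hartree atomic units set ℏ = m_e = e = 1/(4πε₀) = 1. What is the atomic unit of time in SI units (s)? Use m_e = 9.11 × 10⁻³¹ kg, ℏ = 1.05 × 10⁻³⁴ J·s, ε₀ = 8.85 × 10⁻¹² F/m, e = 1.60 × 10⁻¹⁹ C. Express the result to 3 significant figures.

Dimensional analysis gives τ_au = (4πε₀)²ℏ³/(m_e e⁴).
E_h = 4.38 × 10⁻¹⁸ J
ℏ/E_h = 2.40 × 10⁻¹⁷ s

2.40 × 10⁻¹⁷ s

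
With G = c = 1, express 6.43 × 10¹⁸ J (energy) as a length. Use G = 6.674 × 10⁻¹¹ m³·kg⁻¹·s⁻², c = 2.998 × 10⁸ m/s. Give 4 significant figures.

Energy → length via G/c⁴.
6.43 × 10¹⁸ J × (G/c⁴) = 5.312 × 10⁻²⁶ m

5.312 × 10⁻²⁶ m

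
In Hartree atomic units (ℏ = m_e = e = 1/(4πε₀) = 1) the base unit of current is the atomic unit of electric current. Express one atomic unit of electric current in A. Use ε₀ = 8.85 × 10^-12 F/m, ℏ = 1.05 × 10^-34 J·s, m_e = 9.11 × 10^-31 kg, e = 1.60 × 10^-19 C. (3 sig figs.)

I_au = e E_h/ℏ = m_e e⁵/((4πε₀)²ℏ³)
E_h = 4.38 × 10^-18 J
e·E_h/ℏ = 6.67 × 10^-3 A

6.67 × 10^-3 A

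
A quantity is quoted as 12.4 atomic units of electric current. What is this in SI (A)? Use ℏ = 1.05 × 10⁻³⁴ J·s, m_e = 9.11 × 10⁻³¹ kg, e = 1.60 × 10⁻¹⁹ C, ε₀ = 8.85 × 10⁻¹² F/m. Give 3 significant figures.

0.0827 A

One atomic unit of electric current: I_au = e E_h/ℏ = m_e e⁵/((4πε₀)²ℏ³) = 6.67 × 10⁻³ A.
12.4 × 6.67 × 10⁻³ A = 0.0827 A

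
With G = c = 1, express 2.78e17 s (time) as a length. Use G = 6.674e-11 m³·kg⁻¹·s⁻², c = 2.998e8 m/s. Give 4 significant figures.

Time → length via c.
2.78e17 s × (c) = 8.334e25 m

8.334e25 m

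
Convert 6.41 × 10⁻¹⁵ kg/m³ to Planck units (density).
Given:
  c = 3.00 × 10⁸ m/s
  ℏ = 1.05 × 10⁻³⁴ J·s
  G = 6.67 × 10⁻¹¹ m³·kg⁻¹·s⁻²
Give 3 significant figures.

1.23 × 10⁻¹¹¹

Planck density: ρ_P = c⁵/(ℏG²) = 5.20 × 10⁹⁶ kg/m³.
6.41 × 10⁻¹⁵ / 5.20 × 10⁹⁶ = 1.23 × 10⁻¹¹¹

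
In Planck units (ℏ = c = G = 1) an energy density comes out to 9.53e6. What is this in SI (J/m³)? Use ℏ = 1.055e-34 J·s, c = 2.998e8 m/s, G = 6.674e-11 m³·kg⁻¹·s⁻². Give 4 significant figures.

One Planck energy density: u_P = c⁷/(ℏG²) = 4.632e113 J/m³.
9.53e6 × 4.632e113 J/m³ = 4.415e120 J/m³

4.415e120 J/m³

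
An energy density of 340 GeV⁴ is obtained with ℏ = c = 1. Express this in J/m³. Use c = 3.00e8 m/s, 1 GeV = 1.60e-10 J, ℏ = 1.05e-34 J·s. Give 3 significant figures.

[E]/[L]³ = [E]⁴/(ℏc)³; restore (ℏc)⁻³.
1 GeV⁴ → 1/(ℏc)³ × (1 GeV in J)⁴ = 2.10e37 J/m³.
Result: 340 × 2.10e37 = 7.13e39 J/m³.

7.13e39 J/m³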